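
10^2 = 100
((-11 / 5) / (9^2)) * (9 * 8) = -1.96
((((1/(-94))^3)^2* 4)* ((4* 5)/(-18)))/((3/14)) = -35/1164155255532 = -0.00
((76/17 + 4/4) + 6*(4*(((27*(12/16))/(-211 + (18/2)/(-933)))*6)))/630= -0.01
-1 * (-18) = 18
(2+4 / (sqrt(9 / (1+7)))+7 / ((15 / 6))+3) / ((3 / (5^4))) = 5000 * sqrt(2) / 9+1625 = 2410.67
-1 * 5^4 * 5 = -3125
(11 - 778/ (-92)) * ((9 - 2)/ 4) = 6265/ 184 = 34.05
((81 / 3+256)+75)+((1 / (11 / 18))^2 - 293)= 8189 / 121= 67.68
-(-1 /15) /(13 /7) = 7 /195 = 0.04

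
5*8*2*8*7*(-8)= -35840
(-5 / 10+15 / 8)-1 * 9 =-61 / 8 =-7.62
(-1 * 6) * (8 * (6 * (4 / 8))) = -144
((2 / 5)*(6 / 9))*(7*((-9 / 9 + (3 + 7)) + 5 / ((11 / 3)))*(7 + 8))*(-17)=-54264 / 11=-4933.09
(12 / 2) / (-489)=-2 / 163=-0.01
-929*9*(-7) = 58527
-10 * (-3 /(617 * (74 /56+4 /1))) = 840 /91933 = 0.01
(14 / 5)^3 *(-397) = -1089368 / 125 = -8714.94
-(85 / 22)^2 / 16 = -7225 / 7744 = -0.93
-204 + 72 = -132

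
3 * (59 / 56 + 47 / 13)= 10197 / 728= 14.01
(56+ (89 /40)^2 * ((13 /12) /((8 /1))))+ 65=121.67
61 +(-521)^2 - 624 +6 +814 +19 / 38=543397 / 2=271698.50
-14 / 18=-7 / 9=-0.78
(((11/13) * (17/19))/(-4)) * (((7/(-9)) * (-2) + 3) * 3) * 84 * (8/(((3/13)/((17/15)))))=-7298984/855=-8536.82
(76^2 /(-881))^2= 33362176 /776161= 42.98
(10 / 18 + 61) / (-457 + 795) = 0.18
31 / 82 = 0.38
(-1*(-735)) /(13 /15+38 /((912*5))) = 840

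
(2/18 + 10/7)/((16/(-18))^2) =873/448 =1.95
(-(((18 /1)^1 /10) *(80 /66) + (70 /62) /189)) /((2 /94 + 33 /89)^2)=-352451920927 /24763147200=-14.23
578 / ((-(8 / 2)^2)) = -289 / 8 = -36.12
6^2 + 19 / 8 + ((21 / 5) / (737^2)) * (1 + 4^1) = 166753051 / 4345352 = 38.38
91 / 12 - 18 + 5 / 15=-121 / 12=-10.08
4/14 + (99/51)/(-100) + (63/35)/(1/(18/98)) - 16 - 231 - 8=-254.40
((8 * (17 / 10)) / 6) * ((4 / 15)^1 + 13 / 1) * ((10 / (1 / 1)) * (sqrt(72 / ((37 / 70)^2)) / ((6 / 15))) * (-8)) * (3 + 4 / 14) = -24898880 * sqrt(2) / 111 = -317228.23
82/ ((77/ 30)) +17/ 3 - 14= 5455/ 231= 23.61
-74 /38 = -37 /19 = -1.95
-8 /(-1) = 8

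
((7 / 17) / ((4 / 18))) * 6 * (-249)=-47061 / 17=-2768.29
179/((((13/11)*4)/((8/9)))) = 3938/117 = 33.66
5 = 5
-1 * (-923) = 923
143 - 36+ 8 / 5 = 543 / 5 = 108.60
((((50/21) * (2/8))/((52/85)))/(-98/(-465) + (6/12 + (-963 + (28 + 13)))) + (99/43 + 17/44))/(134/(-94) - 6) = -4658534582619/12870840575593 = -0.36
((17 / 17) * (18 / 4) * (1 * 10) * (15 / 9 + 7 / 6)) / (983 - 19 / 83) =1411 / 10876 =0.13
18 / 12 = 3 / 2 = 1.50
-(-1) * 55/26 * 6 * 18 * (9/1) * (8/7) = 213840/91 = 2349.89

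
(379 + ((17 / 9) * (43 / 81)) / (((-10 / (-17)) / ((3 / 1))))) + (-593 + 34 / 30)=-504839 / 2430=-207.75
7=7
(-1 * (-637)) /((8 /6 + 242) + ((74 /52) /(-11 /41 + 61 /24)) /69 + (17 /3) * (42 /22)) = 14060169123 /5609954225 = 2.51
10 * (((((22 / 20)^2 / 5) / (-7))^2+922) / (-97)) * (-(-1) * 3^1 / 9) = -11294514641 / 356475000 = -31.68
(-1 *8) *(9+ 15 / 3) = -112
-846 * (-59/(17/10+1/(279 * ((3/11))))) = 417780180/14339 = 29135.94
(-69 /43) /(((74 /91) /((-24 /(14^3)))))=2691 /155918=0.02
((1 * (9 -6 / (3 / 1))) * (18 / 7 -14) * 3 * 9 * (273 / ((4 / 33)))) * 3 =-14594580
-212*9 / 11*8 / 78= -2544 / 143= -17.79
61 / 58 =1.05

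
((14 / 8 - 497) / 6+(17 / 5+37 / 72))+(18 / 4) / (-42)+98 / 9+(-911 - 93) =-1071.85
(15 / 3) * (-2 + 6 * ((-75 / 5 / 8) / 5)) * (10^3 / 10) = -2125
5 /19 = 0.26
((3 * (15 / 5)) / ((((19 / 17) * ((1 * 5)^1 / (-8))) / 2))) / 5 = -2448 / 475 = -5.15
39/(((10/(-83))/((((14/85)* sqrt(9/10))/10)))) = -67977* sqrt(10)/42500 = -5.06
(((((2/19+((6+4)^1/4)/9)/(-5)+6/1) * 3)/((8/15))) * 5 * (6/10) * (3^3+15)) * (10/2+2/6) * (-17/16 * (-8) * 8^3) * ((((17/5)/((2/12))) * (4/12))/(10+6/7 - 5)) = 440637754368/3895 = 113129076.86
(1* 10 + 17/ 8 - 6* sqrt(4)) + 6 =49/ 8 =6.12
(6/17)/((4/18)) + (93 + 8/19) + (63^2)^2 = 5088237091/323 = 15753056.01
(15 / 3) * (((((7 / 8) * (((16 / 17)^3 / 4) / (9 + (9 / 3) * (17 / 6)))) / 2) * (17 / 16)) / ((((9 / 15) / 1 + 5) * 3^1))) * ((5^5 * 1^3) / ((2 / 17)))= 15625 / 357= 43.77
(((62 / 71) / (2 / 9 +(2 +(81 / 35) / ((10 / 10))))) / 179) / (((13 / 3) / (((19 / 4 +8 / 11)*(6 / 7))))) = 3025755 / 2597046023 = 0.00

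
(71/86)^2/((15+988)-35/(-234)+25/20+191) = 589797/1034417503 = 0.00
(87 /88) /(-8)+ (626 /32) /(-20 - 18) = -8539 /13376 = -0.64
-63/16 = -3.94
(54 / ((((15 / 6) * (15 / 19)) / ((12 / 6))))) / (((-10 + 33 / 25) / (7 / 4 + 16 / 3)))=-9690 / 217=-44.65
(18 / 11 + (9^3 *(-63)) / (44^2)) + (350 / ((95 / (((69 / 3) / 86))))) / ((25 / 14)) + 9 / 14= -1156558877 / 55359920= -20.89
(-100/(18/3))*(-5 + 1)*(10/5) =400/3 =133.33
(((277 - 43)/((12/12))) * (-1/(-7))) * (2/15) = 156/35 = 4.46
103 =103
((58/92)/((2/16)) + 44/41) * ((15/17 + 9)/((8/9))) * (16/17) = 17442432/272527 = 64.00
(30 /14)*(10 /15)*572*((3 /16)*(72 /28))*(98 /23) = 38610 /23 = 1678.70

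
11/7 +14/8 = 93/28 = 3.32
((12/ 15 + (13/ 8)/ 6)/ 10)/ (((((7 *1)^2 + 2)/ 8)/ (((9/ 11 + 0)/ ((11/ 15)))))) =771/ 41140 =0.02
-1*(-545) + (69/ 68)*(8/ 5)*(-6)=45497/ 85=535.26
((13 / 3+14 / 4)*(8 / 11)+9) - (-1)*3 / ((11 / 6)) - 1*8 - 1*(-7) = 46 / 3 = 15.33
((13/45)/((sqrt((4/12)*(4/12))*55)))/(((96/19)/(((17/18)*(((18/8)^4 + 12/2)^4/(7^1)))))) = 222821663850914999/529139970867200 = 421.10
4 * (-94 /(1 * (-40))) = 47 /5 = 9.40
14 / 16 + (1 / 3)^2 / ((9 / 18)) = 79 / 72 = 1.10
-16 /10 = -8 /5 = -1.60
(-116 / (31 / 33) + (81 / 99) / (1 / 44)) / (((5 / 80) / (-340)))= 14753280 / 31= 475912.26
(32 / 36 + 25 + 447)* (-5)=-2364.44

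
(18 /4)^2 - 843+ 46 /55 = -180821 /220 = -821.91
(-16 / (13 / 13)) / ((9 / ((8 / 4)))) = -32 / 9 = -3.56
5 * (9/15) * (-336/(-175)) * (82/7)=11808/175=67.47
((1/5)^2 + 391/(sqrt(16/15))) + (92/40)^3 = 12207/1000 + 391 * sqrt(15)/4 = 390.79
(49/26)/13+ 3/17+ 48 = 277655/5746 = 48.32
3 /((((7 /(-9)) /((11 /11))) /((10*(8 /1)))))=-2160 /7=-308.57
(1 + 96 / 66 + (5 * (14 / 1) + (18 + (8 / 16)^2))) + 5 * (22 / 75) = 60833 / 660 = 92.17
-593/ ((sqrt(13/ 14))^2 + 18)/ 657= -8302/ 174105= -0.05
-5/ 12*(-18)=15/ 2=7.50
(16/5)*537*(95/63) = 54416/21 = 2591.24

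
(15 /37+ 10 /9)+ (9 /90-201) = -663947 /3330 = -199.38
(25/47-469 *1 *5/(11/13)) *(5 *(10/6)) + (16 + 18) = -35760266/1551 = -23056.26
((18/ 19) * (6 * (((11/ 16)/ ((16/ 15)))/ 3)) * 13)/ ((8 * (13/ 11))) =16335/ 9728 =1.68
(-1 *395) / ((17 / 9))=-3555 / 17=-209.12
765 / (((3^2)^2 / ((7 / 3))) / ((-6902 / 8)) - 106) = -18480105 / 2561614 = -7.21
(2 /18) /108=1 /972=0.00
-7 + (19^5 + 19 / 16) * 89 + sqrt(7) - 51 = sqrt(7) + 3525965739 / 16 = 220372861.33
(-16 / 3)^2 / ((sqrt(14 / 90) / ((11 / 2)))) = 1408*sqrt(35) / 21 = 396.66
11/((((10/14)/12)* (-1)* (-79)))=2.34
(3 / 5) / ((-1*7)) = -3 / 35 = -0.09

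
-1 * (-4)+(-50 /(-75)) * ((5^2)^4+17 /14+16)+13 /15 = 27345466 /105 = 260433.01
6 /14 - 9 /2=-57 /14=-4.07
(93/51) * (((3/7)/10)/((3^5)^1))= 31/96390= 0.00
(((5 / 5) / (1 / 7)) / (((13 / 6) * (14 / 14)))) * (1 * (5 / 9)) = 70 / 39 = 1.79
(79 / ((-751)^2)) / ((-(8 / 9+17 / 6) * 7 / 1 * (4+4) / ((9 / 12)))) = -2133 / 4232263504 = -0.00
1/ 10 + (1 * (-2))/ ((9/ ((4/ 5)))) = -7/ 90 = -0.08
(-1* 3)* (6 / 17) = -18 / 17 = -1.06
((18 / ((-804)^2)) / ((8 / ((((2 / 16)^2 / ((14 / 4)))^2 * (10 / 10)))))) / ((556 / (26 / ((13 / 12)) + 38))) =31 / 4007471218688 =0.00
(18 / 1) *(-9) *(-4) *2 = 1296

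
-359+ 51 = -308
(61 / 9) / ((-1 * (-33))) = 61 / 297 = 0.21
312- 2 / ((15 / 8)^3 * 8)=1052872 / 3375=311.96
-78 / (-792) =13 / 132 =0.10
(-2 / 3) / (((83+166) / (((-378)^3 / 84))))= 1721.49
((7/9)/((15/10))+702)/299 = 18968/8073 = 2.35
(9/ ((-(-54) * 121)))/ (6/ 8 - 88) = -2/ 126687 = -0.00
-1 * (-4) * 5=20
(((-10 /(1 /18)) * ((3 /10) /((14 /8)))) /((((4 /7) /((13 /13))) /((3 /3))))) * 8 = -432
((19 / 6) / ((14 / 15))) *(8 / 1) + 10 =260 / 7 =37.14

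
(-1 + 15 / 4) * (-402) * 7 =-15477 / 2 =-7738.50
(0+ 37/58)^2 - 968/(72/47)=-19118747/30276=-631.48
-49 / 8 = -6.12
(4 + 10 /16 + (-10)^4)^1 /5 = 80037 /40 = 2000.92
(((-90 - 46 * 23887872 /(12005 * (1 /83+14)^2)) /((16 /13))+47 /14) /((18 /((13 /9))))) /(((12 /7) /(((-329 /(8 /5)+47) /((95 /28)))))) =35601379481177107 /36266162083200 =981.67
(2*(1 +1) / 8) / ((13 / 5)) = 5 / 26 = 0.19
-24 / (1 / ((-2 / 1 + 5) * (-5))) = 360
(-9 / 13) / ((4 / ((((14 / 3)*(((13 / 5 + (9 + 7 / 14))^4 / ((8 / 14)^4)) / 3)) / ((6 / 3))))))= -3602729712967 / 133120000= -27063.77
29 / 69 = 0.42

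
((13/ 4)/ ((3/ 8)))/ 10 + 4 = 73/ 15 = 4.87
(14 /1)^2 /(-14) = -14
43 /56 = 0.77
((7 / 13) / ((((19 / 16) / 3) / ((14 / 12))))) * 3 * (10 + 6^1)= 18816 / 247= 76.18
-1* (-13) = 13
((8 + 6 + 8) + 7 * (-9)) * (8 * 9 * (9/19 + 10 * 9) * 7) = -35521416/19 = -1869548.21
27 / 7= 3.86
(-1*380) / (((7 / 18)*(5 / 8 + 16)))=-2880 / 49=-58.78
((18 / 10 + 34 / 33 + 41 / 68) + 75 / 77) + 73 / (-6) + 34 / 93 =-18001993 / 2434740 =-7.39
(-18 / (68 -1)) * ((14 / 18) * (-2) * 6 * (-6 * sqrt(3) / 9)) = -112 * sqrt(3) / 67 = -2.90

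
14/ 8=1.75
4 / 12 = 1 / 3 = 0.33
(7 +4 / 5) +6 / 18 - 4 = 62 / 15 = 4.13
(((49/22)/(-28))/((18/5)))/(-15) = 7/4752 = 0.00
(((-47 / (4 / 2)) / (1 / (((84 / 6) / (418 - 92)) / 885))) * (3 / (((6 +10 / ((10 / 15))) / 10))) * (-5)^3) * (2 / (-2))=-5875 / 28851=-0.20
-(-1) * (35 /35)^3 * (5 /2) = 5 /2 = 2.50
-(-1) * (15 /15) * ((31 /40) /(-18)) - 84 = -60511 /720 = -84.04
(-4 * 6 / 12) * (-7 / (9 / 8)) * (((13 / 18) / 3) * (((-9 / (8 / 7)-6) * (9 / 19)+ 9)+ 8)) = 144235 / 4617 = 31.24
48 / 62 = 24 / 31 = 0.77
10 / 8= 5 / 4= 1.25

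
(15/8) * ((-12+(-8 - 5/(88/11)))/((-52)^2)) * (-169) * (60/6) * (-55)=-680625/512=-1329.35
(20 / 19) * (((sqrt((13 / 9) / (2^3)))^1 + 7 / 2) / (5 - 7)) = -35 / 19 - 5 * sqrt(26) / 114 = -2.07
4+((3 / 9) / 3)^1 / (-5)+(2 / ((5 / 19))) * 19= 6677 / 45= 148.38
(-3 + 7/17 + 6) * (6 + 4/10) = 1856/85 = 21.84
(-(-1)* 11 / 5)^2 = 121 / 25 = 4.84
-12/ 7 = -1.71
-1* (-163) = 163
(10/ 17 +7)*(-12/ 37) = -1548/ 629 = -2.46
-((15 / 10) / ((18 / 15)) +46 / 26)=-157 / 52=-3.02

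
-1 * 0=0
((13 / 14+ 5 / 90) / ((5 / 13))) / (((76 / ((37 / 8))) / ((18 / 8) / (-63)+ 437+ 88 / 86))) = 873680223 / 12810560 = 68.20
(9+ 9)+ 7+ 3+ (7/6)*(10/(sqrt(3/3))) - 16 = 71/3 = 23.67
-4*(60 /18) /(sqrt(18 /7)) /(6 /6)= -20*sqrt(14) /9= -8.31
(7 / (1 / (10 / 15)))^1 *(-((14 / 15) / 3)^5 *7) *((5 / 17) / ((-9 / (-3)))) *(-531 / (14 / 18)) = 444242624 / 69710625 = 6.37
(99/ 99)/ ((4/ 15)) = 15/ 4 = 3.75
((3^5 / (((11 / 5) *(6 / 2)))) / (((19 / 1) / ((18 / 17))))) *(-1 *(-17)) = 34.88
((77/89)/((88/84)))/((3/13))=637/178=3.58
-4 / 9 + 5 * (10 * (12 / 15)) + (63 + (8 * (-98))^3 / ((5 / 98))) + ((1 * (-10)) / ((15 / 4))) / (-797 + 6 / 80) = -13548593441459101 / 1434465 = -9445049855.84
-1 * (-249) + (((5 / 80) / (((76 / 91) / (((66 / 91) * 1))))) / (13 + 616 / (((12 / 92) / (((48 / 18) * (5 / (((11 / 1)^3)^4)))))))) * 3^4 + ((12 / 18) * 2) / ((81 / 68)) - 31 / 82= 50568160925603817485561 / 202208360870901954528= 250.08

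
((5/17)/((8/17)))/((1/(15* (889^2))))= 59274075/8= 7409259.38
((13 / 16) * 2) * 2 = 3.25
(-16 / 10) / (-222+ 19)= 8 / 1015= 0.01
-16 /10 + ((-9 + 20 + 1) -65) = -273 /5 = -54.60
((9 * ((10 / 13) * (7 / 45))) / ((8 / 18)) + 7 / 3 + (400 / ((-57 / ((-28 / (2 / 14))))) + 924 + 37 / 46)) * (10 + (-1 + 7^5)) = 660601492864 / 17043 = 38760869.15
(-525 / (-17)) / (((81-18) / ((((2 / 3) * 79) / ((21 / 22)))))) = 86900 / 3213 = 27.05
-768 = -768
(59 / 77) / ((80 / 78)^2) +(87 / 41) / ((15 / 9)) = 10110339 / 5051200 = 2.00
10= 10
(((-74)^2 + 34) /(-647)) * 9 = -49590 /647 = -76.65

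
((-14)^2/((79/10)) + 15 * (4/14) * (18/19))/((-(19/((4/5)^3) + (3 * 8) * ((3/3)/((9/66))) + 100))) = -669440/7260337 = -0.09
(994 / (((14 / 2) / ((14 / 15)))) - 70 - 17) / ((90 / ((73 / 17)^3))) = 265698611 / 6632550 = 40.06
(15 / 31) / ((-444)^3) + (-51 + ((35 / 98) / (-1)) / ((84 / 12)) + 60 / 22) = -23558016559207 / 487503922752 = -48.32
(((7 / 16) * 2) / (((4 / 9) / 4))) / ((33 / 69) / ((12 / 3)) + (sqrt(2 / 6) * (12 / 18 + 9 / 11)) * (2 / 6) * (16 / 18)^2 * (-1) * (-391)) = -3074841629937 / 25451329679651642 + 655389141998976 * sqrt(3) / 12725664839825821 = 0.09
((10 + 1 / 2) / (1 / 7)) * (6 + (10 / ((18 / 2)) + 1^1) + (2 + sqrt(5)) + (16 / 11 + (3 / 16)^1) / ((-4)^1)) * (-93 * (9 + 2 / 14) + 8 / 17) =-5438676481 / 8976 - 1061844 * sqrt(5) / 17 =-745581.12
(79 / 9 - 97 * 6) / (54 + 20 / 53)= -24857 / 2358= -10.54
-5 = -5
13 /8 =1.62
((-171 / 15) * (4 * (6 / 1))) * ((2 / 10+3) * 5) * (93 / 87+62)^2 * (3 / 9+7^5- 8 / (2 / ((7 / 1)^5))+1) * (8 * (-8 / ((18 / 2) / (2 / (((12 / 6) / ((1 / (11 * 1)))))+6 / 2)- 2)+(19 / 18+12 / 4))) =-418081897071934976 / 12615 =-33141648598647.24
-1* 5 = -5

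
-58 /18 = -29 /9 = -3.22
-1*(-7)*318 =2226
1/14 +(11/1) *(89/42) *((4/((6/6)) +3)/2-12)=-16637/84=-198.06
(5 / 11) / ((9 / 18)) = 10 / 11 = 0.91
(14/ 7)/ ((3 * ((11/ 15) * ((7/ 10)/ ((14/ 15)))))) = 40/ 33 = 1.21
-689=-689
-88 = -88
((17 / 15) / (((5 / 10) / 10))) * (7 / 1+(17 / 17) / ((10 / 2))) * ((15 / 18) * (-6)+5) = 0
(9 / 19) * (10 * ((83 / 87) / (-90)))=-83 / 1653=-0.05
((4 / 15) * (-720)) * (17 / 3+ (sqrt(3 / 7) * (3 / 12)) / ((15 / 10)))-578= -1666-32 * sqrt(21) / 7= -1686.95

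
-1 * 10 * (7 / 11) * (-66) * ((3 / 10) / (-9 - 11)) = -63 / 10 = -6.30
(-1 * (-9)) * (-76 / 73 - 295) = -194499 / 73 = -2664.37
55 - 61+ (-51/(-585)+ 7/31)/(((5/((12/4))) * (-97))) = -5865542/977275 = -6.00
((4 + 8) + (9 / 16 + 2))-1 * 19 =-71 / 16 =-4.44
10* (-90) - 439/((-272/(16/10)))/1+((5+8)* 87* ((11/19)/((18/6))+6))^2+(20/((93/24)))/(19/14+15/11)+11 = 39106497344208691/797134930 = 49058817.86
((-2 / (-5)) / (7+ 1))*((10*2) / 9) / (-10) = -1 / 90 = -0.01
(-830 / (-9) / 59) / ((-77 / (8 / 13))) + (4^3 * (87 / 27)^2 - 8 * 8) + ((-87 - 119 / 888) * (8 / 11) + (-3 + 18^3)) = 1126800546142 / 176999823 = 6366.11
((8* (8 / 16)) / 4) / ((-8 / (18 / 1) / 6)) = -27 / 2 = -13.50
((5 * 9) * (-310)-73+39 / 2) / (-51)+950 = 124907 / 102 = 1224.58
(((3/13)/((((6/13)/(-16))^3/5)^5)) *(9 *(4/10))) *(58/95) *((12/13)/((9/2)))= -1236150571827232067314606145536000/30292137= -40807638359328431246518070.00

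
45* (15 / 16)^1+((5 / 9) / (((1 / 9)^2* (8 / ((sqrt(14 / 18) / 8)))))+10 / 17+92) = 15* sqrt(7) / 64+36659 / 272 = 135.40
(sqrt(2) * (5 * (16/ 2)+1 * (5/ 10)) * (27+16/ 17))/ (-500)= -3.20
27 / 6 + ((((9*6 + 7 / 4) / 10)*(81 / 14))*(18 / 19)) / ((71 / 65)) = 2453319 / 75544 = 32.48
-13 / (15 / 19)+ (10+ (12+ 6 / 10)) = 92 / 15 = 6.13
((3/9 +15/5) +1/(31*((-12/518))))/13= 361/2418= 0.15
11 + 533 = 544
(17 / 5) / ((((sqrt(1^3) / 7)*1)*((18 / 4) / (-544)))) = -129472 / 45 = -2877.16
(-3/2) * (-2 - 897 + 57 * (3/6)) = 5223/4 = 1305.75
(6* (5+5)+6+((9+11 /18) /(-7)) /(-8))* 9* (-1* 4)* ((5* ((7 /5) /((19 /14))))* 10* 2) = -4669070 /19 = -245740.53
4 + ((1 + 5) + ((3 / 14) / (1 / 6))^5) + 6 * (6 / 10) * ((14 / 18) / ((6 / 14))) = 5053871 / 252105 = 20.05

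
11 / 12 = 0.92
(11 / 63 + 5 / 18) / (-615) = -19 / 25830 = -0.00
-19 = -19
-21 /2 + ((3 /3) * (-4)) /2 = -12.50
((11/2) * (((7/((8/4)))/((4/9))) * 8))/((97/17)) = 11781/194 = 60.73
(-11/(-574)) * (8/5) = 44/1435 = 0.03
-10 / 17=-0.59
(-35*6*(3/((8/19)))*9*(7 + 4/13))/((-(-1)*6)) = -1705725/104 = -16401.20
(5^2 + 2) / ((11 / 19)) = 513 / 11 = 46.64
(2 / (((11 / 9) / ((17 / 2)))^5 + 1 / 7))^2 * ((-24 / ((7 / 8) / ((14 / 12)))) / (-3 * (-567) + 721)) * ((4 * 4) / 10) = -25193140527194644824239616 / 6085609404754679602923985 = -4.14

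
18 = 18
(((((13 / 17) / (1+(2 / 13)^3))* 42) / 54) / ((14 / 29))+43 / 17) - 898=-603372601 / 674730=-894.24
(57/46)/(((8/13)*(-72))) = -247/8832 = -0.03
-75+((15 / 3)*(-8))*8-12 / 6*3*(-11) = -329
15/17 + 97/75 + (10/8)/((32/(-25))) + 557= 91098097/163200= 558.20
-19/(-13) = 19/13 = 1.46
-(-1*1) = 1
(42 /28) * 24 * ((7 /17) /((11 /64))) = 16128 /187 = 86.25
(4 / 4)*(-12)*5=-60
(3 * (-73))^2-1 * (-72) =48033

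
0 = 0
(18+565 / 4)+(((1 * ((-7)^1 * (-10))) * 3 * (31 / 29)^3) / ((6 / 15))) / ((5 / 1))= 28048013 / 97556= 287.51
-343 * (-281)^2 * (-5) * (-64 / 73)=-8666759360 / 73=-118722730.96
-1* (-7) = 7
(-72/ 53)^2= 5184/ 2809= 1.85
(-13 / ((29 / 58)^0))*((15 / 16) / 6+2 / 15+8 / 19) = -9.24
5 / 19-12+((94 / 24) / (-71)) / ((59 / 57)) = -3753555 / 318364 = -11.79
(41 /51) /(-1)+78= 3937 /51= 77.20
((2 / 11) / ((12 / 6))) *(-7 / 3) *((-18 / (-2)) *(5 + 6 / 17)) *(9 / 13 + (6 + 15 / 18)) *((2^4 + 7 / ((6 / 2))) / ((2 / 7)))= -1006705 / 204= -4934.83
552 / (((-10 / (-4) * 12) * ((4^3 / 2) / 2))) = 23 / 20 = 1.15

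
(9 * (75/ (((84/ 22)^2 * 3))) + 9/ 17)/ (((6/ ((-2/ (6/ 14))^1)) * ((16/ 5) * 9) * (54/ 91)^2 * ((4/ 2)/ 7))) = -2202290545/ 513962496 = -4.28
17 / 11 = 1.55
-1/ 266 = -0.00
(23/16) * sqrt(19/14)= 23 * sqrt(266)/224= 1.67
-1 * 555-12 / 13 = -7227 / 13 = -555.92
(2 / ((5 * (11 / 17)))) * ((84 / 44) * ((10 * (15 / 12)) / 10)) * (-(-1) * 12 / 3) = 714 / 121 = 5.90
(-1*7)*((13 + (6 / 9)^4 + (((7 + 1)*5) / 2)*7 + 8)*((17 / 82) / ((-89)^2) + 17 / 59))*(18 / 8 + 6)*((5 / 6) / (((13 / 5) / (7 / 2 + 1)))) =-3869.05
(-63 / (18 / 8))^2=784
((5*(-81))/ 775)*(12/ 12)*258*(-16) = 334368/ 155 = 2157.21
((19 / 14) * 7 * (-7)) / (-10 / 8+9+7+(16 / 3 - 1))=-798 / 229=-3.48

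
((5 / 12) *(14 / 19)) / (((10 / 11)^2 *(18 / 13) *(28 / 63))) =11011 / 18240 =0.60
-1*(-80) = 80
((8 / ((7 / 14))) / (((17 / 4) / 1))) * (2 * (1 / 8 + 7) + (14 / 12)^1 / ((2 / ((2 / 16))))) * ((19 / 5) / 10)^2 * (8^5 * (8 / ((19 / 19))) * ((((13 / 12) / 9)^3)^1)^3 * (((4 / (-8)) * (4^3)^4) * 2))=-353248200445357195264 / 1944527358671685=-181662.76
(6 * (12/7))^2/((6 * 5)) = 864/245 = 3.53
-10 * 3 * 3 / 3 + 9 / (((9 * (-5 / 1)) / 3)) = -153 / 5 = -30.60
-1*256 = -256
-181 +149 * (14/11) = 95/11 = 8.64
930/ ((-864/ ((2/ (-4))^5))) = 0.03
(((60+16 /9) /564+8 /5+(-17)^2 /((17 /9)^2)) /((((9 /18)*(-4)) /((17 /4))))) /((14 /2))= -1115183 /44415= -25.11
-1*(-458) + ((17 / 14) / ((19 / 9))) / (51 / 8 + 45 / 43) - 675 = -24551939 / 113183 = -216.92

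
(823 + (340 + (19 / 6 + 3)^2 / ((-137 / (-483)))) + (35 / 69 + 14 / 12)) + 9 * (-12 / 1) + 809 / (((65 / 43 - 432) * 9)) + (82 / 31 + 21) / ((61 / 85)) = 4858138633826695 / 3970747888236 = 1223.48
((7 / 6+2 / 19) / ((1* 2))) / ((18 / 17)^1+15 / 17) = 2465 / 7524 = 0.33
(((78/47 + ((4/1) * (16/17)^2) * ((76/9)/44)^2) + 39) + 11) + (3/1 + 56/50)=186078516749/3328174575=55.91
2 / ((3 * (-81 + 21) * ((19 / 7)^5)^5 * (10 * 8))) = -0.00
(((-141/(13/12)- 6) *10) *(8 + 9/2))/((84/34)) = -626875/91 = -6888.74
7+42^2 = 1771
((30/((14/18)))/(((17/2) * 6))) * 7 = 90/17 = 5.29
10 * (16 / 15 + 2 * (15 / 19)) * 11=16588 / 57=291.02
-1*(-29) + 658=687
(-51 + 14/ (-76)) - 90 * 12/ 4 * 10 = -104545/ 38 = -2751.18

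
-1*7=-7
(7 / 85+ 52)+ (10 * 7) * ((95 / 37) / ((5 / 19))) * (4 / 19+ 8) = 5659.65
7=7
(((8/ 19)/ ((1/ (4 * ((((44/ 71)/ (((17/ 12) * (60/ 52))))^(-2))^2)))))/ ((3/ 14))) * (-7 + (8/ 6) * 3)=-9285539413504375/ 8135752109056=-1141.33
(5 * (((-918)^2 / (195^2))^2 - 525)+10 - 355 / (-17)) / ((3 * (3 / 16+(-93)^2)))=-14918407232 / 2799667034125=-0.01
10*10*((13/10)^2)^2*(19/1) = 542659/100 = 5426.59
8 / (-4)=-2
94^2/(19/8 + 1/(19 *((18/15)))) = 4029216/1103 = 3652.96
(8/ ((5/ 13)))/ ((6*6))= 26/ 45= 0.58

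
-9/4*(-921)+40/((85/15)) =141393/68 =2079.31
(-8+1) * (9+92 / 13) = -1463 / 13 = -112.54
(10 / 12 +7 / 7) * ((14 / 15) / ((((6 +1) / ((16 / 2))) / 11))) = 968 / 45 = 21.51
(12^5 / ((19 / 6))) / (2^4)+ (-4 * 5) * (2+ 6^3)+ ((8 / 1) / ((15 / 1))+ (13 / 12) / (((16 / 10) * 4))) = 20131871 / 36480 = 551.86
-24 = -24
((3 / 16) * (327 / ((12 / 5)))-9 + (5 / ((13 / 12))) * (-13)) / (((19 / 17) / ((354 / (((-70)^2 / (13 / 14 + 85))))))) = -10066738887 / 41708800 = -241.36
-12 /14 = -6 /7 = -0.86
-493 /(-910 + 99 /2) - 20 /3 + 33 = 138917 /5163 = 26.91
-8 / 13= -0.62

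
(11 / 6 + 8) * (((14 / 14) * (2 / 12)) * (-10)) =-295 / 18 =-16.39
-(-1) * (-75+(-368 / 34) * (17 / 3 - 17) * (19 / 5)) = 5867 / 15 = 391.13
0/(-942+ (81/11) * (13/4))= 0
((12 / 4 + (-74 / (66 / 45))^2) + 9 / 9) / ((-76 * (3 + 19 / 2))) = -308509 / 114950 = -2.68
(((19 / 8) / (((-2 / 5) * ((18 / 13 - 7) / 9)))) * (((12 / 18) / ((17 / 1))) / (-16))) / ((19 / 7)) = -1365 / 158848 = -0.01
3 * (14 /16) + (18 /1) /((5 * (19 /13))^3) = 2.67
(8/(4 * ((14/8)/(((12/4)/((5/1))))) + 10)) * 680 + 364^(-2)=33266689/132496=251.08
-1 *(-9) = 9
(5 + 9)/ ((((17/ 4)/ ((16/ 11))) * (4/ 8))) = 1792/ 187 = 9.58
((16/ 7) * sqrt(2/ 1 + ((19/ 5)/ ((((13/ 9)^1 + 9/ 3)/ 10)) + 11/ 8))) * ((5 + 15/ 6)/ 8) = 9 * sqrt(530)/ 28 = 7.40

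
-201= -201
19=19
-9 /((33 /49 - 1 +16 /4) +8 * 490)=-441 /192260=-0.00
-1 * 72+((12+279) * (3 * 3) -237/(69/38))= 55579/23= 2416.48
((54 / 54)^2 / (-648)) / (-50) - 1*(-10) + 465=15390001 / 32400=475.00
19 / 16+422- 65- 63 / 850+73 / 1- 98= 2265171 / 6800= 333.11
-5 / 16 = -0.31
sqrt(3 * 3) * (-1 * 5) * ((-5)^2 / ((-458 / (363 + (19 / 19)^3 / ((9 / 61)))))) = 208000 / 687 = 302.77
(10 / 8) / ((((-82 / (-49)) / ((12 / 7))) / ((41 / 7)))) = 15 / 2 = 7.50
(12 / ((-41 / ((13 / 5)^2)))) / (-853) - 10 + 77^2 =5175131703 / 874325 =5919.00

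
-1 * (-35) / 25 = 7 / 5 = 1.40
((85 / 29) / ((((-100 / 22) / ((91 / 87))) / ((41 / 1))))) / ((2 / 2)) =-697697 / 25230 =-27.65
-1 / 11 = -0.09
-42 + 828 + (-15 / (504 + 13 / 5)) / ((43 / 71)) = 85605009 / 108919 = 785.95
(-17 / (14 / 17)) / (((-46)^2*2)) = -289 / 59248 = -0.00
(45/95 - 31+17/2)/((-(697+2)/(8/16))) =279/17708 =0.02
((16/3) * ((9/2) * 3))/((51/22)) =528/17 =31.06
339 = 339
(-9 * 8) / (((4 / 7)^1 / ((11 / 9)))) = -154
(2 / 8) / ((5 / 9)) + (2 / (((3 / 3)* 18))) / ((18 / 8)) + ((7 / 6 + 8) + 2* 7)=38339 / 1620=23.67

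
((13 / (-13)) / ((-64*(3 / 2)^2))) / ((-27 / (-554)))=277 / 1944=0.14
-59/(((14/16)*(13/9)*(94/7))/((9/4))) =-4779/611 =-7.82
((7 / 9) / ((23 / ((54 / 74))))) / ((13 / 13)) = 21 / 851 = 0.02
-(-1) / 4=0.25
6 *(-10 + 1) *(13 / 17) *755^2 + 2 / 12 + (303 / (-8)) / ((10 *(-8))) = -768302475107 / 32640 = -23538678.77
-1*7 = -7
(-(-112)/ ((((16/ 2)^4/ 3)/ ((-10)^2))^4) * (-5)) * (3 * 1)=-3322265625/ 68719476736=-0.05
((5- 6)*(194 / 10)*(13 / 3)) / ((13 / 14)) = -1358 / 15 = -90.53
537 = 537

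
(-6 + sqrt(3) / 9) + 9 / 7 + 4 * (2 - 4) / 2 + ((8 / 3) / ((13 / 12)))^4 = 28.19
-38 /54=-19 /27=-0.70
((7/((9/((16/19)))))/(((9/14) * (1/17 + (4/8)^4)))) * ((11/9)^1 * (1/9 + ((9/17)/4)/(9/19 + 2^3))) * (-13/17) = -145448576/146225007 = -0.99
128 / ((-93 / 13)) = -1664 / 93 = -17.89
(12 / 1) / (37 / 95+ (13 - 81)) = -380 / 2141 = -0.18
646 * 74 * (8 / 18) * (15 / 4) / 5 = 47804 / 3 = 15934.67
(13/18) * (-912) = -1976/3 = -658.67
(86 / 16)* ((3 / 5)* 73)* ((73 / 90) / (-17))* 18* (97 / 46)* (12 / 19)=-200045331 / 742900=-269.28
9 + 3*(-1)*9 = -18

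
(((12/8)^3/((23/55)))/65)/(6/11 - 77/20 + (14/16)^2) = -4840/98969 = -0.05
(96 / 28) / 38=12 / 133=0.09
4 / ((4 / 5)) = 5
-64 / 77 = -0.83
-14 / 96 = -7 / 48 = -0.15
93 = 93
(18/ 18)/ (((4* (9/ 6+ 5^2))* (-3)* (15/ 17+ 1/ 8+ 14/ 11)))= -748/ 542349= -0.00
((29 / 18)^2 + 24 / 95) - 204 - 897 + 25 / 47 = -1587882623 / 1446660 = -1097.62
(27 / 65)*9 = 243 / 65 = 3.74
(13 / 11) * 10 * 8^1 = 1040 / 11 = 94.55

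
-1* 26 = -26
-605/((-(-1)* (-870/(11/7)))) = 1331/1218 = 1.09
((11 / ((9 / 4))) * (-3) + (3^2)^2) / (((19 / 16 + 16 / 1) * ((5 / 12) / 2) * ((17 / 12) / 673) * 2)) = 102855936 / 23375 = 4400.25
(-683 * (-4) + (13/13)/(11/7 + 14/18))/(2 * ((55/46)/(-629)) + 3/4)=3661.80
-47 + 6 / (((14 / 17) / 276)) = 13747 / 7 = 1963.86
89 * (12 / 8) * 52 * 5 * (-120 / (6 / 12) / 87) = -2776800 / 29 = -95751.72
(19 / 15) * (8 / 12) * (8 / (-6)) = -152 / 135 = -1.13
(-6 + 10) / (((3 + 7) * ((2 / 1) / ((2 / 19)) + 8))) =2 / 135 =0.01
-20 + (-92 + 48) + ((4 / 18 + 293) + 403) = 5690 / 9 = 632.22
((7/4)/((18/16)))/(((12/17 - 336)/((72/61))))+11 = 955699/86925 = 10.99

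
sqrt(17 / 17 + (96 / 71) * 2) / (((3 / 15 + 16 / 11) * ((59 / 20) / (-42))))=-6600 * sqrt(18673) / 54457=-16.56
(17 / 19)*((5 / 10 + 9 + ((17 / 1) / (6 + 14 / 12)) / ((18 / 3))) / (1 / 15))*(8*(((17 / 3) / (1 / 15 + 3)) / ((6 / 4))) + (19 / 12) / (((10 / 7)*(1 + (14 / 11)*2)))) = 1350.33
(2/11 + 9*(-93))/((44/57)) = -524685/484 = -1084.06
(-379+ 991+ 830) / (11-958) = -1442 / 947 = -1.52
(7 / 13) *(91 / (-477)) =-49 / 477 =-0.10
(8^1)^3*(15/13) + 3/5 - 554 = 2429/65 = 37.37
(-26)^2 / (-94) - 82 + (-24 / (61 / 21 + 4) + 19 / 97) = -61128731 / 661055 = -92.47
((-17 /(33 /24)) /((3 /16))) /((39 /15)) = -10880 /429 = -25.36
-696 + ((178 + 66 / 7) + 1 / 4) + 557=1363 / 28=48.68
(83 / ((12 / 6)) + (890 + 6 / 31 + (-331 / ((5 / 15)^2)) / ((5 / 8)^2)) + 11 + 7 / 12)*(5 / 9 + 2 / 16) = -3045426293 / 669600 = -4548.13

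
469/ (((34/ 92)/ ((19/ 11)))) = 409906/ 187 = 2192.01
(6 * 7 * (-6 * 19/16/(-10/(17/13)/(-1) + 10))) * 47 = -318801/400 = -797.00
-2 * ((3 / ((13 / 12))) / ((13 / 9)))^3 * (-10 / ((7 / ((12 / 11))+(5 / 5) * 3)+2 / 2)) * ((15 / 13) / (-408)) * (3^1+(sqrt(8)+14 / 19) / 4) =-12346437312 / 101338854955-102036672 * sqrt(2) / 5333623945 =-0.15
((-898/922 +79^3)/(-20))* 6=-68187159/461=-147911.41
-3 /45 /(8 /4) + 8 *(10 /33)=263 /110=2.39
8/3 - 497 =-1483/3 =-494.33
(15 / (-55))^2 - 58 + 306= 30017 / 121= 248.07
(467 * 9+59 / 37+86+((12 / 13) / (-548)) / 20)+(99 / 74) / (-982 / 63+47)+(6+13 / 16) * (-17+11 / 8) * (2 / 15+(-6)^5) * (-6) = -103533915953597037 / 20865626080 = -4961936.71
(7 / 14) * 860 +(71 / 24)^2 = 252721 / 576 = 438.75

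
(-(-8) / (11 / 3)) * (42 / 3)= 336 / 11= 30.55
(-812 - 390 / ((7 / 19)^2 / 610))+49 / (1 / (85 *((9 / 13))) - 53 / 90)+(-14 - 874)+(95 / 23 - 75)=-49434400784 / 28175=-1754548.39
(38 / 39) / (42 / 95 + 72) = 1805 / 134199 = 0.01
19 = 19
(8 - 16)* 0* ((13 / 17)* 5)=0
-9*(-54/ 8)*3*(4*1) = 729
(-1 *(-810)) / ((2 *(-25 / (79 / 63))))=-711 / 35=-20.31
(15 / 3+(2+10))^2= 289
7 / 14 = 1 / 2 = 0.50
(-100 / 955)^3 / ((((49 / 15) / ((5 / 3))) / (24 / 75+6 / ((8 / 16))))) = -352000 / 48775097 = -0.01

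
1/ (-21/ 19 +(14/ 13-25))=-247/ 6182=-0.04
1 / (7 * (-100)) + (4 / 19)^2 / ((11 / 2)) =0.01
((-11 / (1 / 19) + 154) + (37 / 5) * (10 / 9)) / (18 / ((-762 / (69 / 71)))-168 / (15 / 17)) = 18980785 / 77266971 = 0.25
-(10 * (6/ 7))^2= -3600/ 49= -73.47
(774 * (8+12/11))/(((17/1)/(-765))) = -3483000/11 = -316636.36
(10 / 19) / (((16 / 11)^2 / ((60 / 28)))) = 9075 / 17024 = 0.53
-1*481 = -481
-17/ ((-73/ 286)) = 66.60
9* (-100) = -900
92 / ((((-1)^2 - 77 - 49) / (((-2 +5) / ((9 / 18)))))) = -552 / 125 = -4.42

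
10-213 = -203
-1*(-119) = 119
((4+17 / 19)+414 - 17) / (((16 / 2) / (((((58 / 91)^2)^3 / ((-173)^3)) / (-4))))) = 9084141758312 / 55865059321329437543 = 0.00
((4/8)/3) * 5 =5/6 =0.83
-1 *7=-7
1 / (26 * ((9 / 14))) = 7 / 117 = 0.06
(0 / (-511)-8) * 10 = -80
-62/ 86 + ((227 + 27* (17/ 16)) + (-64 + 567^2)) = 321679.97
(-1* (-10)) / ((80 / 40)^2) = 5 / 2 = 2.50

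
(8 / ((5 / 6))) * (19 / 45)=304 / 75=4.05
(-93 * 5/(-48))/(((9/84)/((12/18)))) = 1085/18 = 60.28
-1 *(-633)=633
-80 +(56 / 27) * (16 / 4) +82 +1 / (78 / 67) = 7831 / 702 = 11.16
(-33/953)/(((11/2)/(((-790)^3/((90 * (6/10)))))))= 493039000/8577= 57483.85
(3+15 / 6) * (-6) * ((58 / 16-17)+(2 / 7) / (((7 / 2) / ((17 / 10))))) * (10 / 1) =856119 / 196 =4367.95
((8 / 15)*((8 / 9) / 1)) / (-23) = -64 / 3105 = -0.02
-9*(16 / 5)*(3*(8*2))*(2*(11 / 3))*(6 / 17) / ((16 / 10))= -38016 / 17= -2236.24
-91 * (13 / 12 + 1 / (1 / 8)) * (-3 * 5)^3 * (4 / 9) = 1239875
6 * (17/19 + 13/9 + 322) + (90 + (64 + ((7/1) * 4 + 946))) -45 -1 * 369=151622/57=2660.04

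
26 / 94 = 0.28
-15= -15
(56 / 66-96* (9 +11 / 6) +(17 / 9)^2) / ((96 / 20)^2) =-23067625 / 513216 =-44.95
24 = 24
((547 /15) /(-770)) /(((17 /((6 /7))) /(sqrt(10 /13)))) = -547 * sqrt(130) /2977975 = -0.00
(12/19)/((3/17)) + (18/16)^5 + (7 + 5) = 10821259/622592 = 17.38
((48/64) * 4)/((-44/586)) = -879/22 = -39.95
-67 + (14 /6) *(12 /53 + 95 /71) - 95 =-1787609 /11289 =-158.35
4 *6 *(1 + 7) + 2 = 194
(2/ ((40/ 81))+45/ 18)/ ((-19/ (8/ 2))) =-131/ 95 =-1.38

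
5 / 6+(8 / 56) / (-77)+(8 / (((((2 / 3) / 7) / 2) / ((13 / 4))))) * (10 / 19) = 17708731 / 61446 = 288.20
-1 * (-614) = 614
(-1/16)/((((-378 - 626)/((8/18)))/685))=685/36144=0.02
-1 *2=-2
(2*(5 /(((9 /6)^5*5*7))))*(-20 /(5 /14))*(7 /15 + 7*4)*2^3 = -1748992 /3645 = -479.83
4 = 4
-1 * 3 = -3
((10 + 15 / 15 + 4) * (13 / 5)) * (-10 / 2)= -195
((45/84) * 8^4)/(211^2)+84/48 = 2242969/1246588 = 1.80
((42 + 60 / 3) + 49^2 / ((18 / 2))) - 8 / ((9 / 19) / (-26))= 6911 / 9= 767.89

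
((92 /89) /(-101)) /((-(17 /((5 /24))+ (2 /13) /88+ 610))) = 263120 /17780071209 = 0.00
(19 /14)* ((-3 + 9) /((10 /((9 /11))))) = 513 /770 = 0.67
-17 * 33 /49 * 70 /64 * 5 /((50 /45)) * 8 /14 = -25245 /784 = -32.20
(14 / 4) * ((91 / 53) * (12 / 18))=637 / 159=4.01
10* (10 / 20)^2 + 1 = 7 / 2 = 3.50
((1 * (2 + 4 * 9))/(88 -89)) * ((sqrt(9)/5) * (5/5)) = -114/5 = -22.80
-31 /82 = -0.38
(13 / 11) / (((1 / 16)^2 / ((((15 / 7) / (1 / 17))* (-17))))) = -14426880 / 77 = -187362.08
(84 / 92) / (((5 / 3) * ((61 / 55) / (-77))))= -53361 / 1403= -38.03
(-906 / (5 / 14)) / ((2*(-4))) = 3171 / 10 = 317.10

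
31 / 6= 5.17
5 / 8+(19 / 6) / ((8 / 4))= 53 / 24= 2.21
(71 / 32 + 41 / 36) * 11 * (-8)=-295.47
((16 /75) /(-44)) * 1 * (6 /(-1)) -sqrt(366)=8 /275 -sqrt(366)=-19.10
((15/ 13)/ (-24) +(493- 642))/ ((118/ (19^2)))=-5595861/ 12272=-455.99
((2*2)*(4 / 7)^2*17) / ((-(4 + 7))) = -1088 / 539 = -2.02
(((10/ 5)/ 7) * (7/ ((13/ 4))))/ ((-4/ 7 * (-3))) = 14/ 39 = 0.36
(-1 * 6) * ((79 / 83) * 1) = -474 / 83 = -5.71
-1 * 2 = -2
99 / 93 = 33 / 31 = 1.06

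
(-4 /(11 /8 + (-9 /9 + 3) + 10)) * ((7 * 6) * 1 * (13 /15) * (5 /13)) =-448 /107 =-4.19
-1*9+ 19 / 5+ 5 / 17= -417 / 85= -4.91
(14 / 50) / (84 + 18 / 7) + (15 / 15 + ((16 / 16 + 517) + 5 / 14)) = 27539084 / 53025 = 519.36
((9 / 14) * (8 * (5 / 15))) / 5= 12 / 35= 0.34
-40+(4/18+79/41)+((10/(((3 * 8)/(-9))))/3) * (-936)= 417763/369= 1132.15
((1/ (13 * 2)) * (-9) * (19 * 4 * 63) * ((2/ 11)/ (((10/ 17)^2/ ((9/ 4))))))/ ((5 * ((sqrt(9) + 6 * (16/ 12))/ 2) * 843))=-9340191/ 110503250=-0.08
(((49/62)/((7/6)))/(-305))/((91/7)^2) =-21/1597895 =-0.00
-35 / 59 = -0.59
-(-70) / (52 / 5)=6.73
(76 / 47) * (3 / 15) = 76 / 235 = 0.32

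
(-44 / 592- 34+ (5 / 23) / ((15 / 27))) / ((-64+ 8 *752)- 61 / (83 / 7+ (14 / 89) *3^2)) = -948098733 / 167405605340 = -0.01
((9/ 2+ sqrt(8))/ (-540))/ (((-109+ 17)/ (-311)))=-311/ 11040 - 311 * sqrt(2)/ 24840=-0.05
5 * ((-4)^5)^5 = -5629499534213120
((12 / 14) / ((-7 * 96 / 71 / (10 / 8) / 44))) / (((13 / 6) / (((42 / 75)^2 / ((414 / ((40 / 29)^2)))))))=-0.00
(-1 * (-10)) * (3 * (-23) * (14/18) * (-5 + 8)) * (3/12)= -805/2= -402.50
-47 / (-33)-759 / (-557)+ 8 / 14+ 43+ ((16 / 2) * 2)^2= 38903539 / 128667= 302.36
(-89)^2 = 7921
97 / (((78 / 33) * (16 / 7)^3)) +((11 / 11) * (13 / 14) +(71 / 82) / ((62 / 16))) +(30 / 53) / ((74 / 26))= 4.79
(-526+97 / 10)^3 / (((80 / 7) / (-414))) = 199422777467403 / 40000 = 4985569436.69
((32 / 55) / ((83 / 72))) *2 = 4608 / 4565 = 1.01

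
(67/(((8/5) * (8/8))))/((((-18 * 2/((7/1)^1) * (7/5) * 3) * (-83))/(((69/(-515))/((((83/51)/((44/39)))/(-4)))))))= 1440835/166038678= 0.01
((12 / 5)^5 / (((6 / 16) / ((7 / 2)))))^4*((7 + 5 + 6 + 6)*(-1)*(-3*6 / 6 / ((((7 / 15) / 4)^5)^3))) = 13440983703421000919824010562551830020096 / 6179146071875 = 2175217019807798297877815000.00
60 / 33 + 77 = 867 / 11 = 78.82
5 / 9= 0.56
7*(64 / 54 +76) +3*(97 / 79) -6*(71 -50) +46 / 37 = 33085505 / 78921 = 419.22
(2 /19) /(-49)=-2 /931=-0.00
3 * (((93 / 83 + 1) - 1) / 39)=93 / 1079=0.09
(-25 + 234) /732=209 /732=0.29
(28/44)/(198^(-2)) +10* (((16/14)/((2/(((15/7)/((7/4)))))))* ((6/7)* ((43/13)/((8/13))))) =59977548/2401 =24980.24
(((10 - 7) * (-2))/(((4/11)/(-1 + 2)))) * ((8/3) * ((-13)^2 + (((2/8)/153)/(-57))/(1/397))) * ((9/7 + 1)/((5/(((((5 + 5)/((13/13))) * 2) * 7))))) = -4150079296/8721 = -475871.95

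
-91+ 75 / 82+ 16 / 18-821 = -671725 / 738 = -910.20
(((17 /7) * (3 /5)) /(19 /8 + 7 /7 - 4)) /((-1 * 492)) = 0.00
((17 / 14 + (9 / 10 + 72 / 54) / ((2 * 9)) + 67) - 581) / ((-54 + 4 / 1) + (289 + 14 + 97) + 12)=-1937861 / 1368360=-1.42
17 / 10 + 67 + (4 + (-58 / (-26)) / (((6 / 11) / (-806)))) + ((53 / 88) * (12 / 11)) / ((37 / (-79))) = -216577304 / 67155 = -3225.04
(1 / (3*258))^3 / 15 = 1 / 6955272360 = 0.00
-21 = -21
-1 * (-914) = 914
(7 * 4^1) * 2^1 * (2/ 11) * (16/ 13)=1792/ 143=12.53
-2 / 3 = -0.67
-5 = -5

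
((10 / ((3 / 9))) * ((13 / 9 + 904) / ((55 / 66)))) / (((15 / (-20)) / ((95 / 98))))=-6193240 / 147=-42130.88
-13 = -13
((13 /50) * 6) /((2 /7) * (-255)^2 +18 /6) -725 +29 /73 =-57335290157 /79126525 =-724.60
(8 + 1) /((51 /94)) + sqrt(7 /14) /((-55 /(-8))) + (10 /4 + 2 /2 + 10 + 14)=4* sqrt(2) /55 + 1499 /34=44.19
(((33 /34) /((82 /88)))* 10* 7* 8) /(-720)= -1694 /2091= -0.81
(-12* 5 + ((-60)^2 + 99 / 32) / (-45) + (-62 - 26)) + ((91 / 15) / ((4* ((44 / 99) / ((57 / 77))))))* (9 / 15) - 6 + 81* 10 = 5081533 / 8800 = 577.45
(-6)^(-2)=1/ 36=0.03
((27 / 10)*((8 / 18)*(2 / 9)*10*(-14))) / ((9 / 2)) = -224 / 27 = -8.30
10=10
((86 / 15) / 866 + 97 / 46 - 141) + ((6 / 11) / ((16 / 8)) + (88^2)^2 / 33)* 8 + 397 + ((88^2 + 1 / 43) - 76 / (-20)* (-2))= 14546066.05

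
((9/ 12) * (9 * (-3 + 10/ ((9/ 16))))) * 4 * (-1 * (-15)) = 5985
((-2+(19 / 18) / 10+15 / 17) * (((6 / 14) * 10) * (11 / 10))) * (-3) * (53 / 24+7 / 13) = 29195419 / 742560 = 39.32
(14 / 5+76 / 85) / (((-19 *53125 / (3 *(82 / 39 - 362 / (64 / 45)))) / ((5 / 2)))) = 49459867 / 7138300000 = 0.01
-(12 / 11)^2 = -144 / 121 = -1.19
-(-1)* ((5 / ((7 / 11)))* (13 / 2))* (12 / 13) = 330 / 7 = 47.14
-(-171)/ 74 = 171/ 74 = 2.31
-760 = -760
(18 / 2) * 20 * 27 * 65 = 315900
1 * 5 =5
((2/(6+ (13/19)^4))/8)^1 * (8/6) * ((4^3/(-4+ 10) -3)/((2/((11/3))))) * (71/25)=2340956123/1094157450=2.14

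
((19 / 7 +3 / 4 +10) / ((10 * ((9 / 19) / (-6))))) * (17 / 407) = -121771 / 170940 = -0.71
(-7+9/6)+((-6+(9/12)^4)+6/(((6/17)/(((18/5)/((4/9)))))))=161941/1280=126.52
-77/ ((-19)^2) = -77/ 361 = -0.21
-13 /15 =-0.87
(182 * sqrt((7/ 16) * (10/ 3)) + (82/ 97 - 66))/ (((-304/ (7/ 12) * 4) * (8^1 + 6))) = 395/ 176928 - 91 * sqrt(210)/ 175104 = -0.01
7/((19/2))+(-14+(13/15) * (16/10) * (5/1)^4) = 48644/57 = 853.40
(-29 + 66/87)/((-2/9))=7371/58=127.09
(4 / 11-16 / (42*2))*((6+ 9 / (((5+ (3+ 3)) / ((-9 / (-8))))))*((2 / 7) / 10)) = 29 / 847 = 0.03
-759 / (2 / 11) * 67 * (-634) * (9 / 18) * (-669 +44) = -110827756875 / 2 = -55413878437.50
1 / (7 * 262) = 1 / 1834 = 0.00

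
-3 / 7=-0.43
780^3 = 474552000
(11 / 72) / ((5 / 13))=143 / 360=0.40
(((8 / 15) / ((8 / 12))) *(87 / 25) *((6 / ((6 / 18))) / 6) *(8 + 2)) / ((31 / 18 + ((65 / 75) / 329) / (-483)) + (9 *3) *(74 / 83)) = 18359479152 / 5670183115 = 3.24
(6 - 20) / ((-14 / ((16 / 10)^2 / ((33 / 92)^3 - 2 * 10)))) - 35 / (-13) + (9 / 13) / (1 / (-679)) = -2360843182116 / 5049792475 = -467.51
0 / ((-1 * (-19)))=0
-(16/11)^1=-16/11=-1.45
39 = 39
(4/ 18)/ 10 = 1/ 45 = 0.02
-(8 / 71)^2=-64 / 5041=-0.01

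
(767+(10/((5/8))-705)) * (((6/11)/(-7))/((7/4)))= -1872/539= -3.47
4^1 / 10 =2 / 5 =0.40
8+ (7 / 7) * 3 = 11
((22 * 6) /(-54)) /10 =-11 /45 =-0.24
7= 7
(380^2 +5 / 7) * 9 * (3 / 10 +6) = 16375041 / 2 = 8187520.50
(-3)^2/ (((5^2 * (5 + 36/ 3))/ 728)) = 6552/ 425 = 15.42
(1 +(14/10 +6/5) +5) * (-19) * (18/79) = -14706/395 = -37.23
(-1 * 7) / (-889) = 1 / 127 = 0.01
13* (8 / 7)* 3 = 312 / 7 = 44.57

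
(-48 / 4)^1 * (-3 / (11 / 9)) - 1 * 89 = -655 / 11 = -59.55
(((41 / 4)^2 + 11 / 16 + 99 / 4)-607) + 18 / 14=-475.21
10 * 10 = 100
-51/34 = -3/2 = -1.50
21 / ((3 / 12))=84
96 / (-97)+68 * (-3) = -204.99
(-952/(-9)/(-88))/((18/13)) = -1547/1782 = -0.87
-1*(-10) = 10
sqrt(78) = 8.83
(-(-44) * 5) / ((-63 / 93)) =-6820 / 21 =-324.76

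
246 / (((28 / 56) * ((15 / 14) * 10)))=45.92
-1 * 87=-87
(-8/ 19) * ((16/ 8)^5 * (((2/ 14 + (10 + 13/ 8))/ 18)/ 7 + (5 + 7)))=-1365296/ 8379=-162.94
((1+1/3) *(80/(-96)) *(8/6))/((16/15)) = -25/18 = -1.39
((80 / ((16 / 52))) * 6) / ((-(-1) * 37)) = 1560 / 37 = 42.16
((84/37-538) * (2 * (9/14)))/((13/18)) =-3211164/3367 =-953.72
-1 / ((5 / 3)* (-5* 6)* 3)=1 / 150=0.01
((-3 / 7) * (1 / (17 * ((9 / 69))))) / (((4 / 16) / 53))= -4876 / 119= -40.97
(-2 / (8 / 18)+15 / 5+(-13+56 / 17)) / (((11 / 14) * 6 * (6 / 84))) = -6223 / 187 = -33.28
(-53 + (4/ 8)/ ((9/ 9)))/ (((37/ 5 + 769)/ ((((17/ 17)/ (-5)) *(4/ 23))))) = 35/ 14881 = 0.00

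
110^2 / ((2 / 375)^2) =425390625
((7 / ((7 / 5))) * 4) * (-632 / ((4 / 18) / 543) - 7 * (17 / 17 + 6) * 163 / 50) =-154445174 / 5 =-30889034.80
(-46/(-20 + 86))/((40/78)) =-299/220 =-1.36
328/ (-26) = -164/ 13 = -12.62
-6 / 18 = -1 / 3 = -0.33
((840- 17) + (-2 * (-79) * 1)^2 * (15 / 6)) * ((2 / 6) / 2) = 63233 / 6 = 10538.83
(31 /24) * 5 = 155 /24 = 6.46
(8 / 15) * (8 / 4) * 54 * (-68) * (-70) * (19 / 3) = 1736448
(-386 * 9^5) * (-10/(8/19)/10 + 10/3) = -87372837/4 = -21843209.25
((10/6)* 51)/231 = 85/231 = 0.37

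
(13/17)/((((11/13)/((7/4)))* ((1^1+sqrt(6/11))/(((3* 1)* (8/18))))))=1183/255 - 1183* sqrt(66)/2805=1.21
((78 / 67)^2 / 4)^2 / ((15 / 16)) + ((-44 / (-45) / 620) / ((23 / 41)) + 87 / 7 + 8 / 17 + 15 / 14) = 14.10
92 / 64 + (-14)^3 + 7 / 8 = -43867 / 16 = -2741.69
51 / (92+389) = 51 / 481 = 0.11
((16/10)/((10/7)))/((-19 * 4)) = -0.01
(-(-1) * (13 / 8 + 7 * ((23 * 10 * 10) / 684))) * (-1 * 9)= -34423 / 152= -226.47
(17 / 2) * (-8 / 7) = -68 / 7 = -9.71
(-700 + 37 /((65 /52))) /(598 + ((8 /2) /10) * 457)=-419 /488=-0.86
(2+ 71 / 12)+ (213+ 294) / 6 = 1109 / 12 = 92.42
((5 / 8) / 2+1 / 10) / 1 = 33 / 80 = 0.41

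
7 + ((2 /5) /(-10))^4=7.00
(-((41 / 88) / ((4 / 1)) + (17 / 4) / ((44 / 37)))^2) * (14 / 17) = -11811807 / 1053184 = -11.22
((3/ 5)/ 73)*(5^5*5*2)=18750/ 73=256.85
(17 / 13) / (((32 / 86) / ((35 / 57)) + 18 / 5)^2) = 1540217 / 20835828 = 0.07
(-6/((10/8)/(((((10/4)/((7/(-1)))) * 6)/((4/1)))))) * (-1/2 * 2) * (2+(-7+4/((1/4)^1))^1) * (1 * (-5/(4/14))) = 495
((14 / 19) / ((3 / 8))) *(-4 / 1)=-448 / 57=-7.86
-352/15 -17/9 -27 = -2356/45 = -52.36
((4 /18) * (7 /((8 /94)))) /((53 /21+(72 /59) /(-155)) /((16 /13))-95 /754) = 63519779960 /6666230019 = 9.53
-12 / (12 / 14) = -14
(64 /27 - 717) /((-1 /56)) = 1080520 /27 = 40019.26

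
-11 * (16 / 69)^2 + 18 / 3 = 25750 / 4761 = 5.41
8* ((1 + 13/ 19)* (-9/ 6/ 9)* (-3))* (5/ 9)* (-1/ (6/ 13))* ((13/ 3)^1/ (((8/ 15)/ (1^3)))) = -33800/ 513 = -65.89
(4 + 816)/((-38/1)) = -410/19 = -21.58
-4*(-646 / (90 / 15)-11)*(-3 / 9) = -1424 / 9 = -158.22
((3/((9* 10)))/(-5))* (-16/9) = 8/675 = 0.01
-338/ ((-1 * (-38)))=-169/ 19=-8.89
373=373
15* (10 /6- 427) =-6380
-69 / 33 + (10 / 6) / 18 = -1187 / 594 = -2.00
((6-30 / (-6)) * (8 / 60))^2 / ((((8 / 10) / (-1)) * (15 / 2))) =-242 / 675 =-0.36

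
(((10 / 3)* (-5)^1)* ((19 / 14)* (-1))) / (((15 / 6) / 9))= 570 / 7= 81.43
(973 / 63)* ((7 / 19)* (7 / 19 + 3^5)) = 4499152 / 3249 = 1384.78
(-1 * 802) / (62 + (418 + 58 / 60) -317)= -24060 / 4919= -4.89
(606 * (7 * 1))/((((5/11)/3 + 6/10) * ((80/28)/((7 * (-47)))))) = -161193879/248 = -649975.32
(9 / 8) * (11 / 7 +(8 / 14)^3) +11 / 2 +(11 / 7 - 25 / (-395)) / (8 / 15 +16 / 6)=1731741 / 216776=7.99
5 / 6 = 0.83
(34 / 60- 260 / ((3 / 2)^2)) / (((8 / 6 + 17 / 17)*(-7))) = 10349 / 1470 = 7.04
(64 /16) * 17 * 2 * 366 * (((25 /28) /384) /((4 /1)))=25925 /896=28.93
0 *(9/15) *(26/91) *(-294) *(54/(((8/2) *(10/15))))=0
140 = 140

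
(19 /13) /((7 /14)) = 38 /13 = 2.92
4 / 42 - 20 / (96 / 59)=-683 / 56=-12.20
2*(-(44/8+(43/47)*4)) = -861/47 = -18.32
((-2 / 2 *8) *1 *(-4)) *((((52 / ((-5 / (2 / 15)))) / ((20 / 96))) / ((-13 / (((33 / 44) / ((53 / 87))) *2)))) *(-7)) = -1870848 / 6625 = -282.39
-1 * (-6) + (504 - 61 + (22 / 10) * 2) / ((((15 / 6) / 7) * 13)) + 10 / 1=36518 / 325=112.36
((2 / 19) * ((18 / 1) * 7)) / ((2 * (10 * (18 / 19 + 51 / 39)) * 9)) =91 / 2785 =0.03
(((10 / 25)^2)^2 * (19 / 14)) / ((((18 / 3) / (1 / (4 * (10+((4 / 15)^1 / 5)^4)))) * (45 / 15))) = 5625 / 116570818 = 0.00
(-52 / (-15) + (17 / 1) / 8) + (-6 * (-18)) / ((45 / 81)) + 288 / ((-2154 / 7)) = 8575321 / 43080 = 199.06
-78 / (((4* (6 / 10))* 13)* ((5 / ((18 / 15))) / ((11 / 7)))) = -33 / 35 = -0.94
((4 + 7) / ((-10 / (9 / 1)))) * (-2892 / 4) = 71577 / 10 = 7157.70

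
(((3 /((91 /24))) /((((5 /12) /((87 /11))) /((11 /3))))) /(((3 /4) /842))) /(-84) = -2344128 /3185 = -735.99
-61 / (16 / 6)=-183 / 8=-22.88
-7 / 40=-0.18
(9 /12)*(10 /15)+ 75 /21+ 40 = 617 /14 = 44.07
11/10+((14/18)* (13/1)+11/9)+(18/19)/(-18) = 7057/570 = 12.38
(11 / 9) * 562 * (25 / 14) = 1226.59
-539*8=-4312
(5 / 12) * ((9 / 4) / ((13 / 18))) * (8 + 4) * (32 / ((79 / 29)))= 187920 / 1027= 182.98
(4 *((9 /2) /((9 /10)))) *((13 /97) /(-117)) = -20 /873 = -0.02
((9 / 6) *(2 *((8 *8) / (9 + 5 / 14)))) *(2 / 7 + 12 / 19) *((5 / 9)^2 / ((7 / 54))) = 44.81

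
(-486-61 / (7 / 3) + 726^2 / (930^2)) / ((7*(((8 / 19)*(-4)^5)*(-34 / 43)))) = -35142085873 / 163945062400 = -0.21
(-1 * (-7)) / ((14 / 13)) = 13 / 2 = 6.50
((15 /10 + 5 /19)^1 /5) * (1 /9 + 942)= 568093 /1710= 332.22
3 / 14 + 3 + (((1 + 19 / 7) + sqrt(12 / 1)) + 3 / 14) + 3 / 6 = 2 * sqrt(3) + 107 / 14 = 11.11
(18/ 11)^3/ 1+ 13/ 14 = 98951/ 18634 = 5.31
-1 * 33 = -33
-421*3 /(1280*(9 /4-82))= 1263 /102080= 0.01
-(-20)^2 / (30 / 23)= -920 / 3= -306.67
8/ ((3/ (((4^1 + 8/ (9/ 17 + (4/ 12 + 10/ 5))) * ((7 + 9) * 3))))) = 63488/ 73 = 869.70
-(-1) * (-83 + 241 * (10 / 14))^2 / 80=24336 / 245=99.33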